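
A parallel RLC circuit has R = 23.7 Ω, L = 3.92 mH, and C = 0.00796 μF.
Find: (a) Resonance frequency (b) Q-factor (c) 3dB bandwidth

Step 1 — Resonance: ω₀ = 1/√(LC) = 1/√(0.00392·7.96e-09) = 1.79e+05 rad/s.
Step 2 — f₀ = ω₀/(2π) = 2.849e+04 Hz.
Step 3 — Parallel Q: Q = R/(ω₀L) = 23.7/(1.79e+05·0.00392) = 0.03377.
Step 4 — Bandwidth: Δω = ω₀/Q = 5.301e+06 rad/s; BW = Δω/(2π) = 8.436e+05 Hz.

(a) f₀ = 2.849e+04 Hz  (b) Q = 0.03377  (c) BW = 8.436e+05 Hz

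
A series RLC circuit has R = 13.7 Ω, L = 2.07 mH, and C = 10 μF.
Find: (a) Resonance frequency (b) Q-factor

Step 1 — Resonance condition Im(Z)=0 gives ω₀ = 1/√(LC).
Step 2 — ω₀ = 1/√(0.00207·1e-05) = 6950 rad/s.
Step 3 — f₀ = ω₀/(2π) = 1106 Hz.
Step 4 — Series Q: Q = ω₀L/R = 6950·0.00207/13.7 = 1.05.

(a) f₀ = 1106 Hz  (b) Q = 1.05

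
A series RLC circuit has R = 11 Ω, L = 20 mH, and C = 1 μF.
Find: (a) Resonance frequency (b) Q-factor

Step 1 — Resonance condition Im(Z)=0 gives ω₀ = 1/√(LC).
Step 2 — ω₀ = 1/√(0.02·1e-06) = 7071 rad/s.
Step 3 — f₀ = ω₀/(2π) = 1125 Hz.
Step 4 — Series Q: Q = ω₀L/R = 7071·0.02/11 = 12.86.

(a) f₀ = 1125 Hz  (b) Q = 12.86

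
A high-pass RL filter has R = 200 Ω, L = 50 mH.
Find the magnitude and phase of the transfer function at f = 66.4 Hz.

Step 1 — Angular frequency: ω = 2π·66.4 = 417.2 rad/s.
Step 2 — Transfer function: H(jω) = jωL/(R + jωL).
Step 3 — Numerator jωL = j·20.86; denominator R + jωL = 200 + j20.86.
Step 4 — H = 0.01076 + j0.1032.
Step 5 — Magnitude: |H| = 0.1037 (-19.7 dB); phase: φ = 84.0°.

|H| = 0.1037 (-19.7 dB), φ = 84.0°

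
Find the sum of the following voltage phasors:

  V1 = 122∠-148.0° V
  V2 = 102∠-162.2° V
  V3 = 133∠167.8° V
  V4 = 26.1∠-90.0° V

Step 1 — Convert each phasor to rectangular form:
  V1 = 122·(cos(-148.0°) + j·sin(-148.0°)) = -103.5 - j64.65 V
  V2 = 102·(cos(-162.2°) + j·sin(-162.2°)) = -97.12 - j31.18 V
  V3 = 133·(cos(167.8°) + j·sin(167.8°)) = -130 + j28.11 V
  V4 = 26.1·(cos(-90.0°) + j·sin(-90.0°)) = 0 - j26.1 V
Step 2 — Sum components: V_total = -330.6 - j93.82 V.
Step 3 — Convert to polar: |V_total| = 343.6 V, ∠V_total = -164.2°.

V_total = 343.6∠-164.2° V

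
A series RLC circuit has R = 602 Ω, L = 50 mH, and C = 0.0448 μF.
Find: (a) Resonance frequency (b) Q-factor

Step 1 — Resonance condition Im(Z)=0 gives ω₀ = 1/√(LC).
Step 2 — ω₀ = 1/√(0.05·4.48e-08) = 2.113e+04 rad/s.
Step 3 — f₀ = ω₀/(2π) = 3363 Hz.
Step 4 — Series Q: Q = ω₀L/R = 2.113e+04·0.05/602 = 1.755.

(a) f₀ = 3363 Hz  (b) Q = 1.755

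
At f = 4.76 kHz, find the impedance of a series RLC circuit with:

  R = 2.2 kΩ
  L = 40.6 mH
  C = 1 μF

Step 1 — Angular frequency: ω = 2π·f = 2π·4760 = 2.991e+04 rad/s.
Step 2 — Component impedances:
  R: Z = R = 2200 Ω
  L: Z = jωL = j·2.991e+04·0.0406 = 0 + j1214 Ω
  C: Z = 1/(jωC) = -j/(ω·C) = 0 - j33.44 Ω
Step 3 — Series combination: Z_total = R + L + C = 2200 + j1181 Ω = 2497∠28.2° Ω.

Z = 2200 + j1181 Ω = 2497∠28.2° Ω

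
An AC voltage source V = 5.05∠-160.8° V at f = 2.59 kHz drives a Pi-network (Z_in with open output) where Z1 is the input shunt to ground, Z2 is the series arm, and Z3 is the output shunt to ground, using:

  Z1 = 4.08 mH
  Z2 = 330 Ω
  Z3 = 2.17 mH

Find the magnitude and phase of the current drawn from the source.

Step 1 — Angular frequency: ω = 2π·f = 2π·2590 = 1.627e+04 rad/s.
Step 2 — Component impedances:
  Z1: Z = jωL = j·1.627e+04·0.00408 = 0 + j66.4 Ω
  Z2: Z = R = 330 Ω
  Z3: Z = jωL = j·1.627e+04·0.00217 = 0 + j35.31 Ω
Step 3 — With open output, the series arm Z2 and the output shunt Z3 appear in series to ground: Z2 + Z3 = 330 + j35.31 Ω.
Step 4 — Parallel with input shunt Z1: Z_in = Z1 || (Z2 + Z3) = 12.2 + j62.64 Ω = 63.81∠79.0° Ω.
Step 5 — Source phasor: V = 5.05∠-160.8° V = -4.769 - j1.661 V.
Step 6 — Ohm's law: I = V / Z_total = (-4.769 - j1.661) / (12.2 + j62.64) = -0.03983 + j0.06838 A.
Step 7 — Convert to polar: |I| = 0.07914 A, ∠I = 120.2°.

I = 0.07914∠120.2° A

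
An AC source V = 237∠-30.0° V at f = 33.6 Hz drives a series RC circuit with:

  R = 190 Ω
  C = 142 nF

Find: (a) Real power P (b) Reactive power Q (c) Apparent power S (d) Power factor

Step 1 — Angular frequency: ω = 2π·f = 2π·33.6 = 211.1 rad/s.
Step 2 — Component impedances:
  R: Z = R = 190 Ω
  C: Z = 1/(jωC) = -j/(ω·C) = 0 - j3.336e+04 Ω
Step 3 — Series combination: Z_total = R + C = 190 - j3.336e+04 Ω = 3.336e+04∠-89.7° Ω.
Step 4 — Source phasor: V = 237∠-30.0° V = 205.2 - j118.5 V.
Step 5 — Current: I = V / Z = 0.003587 + j0.006133 A = 0.007105∠59.7° A.
Step 6 — Complex power: S = V·I* = 0.009591 - j1.684 VA.
Step 7 — Real power: P = Re(S) = 0.009591 W.
Step 8 — Reactive power: Q = Im(S) = -1.684 VAR.
Step 9 — Apparent power: |S| = 1.684 VA.
Step 10 — Power factor: PF = P/|S| = 0.005696 (leading).

(a) P = 0.009591 W  (b) Q = -1.684 VAR  (c) S = 1.684 VA  (d) PF = 0.005696 (leading)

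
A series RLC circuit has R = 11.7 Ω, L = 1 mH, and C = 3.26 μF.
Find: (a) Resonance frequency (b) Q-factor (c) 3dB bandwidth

Step 1 — Resonance condition Im(Z)=0 gives ω₀ = 1/√(LC).
Step 2 — ω₀ = 1/√(0.001·3.26e-06) = 1.751e+04 rad/s.
Step 3 — f₀ = ω₀/(2π) = 2787 Hz.
Step 4 — Series Q: Q = ω₀L/R = 1.751e+04·0.001/11.7 = 1.497.
Step 5 — 3dB bandwidth: Δω = ω₀/Q = 1.17e+04 rad/s; BW = Δω/(2π) = 1862 Hz.

(a) f₀ = 2787 Hz  (b) Q = 1.497  (c) BW = 1862 Hz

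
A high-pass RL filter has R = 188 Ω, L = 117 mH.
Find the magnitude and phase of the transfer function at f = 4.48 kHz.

Step 1 — Angular frequency: ω = 2π·4480 = 2.815e+04 rad/s.
Step 2 — Transfer function: H(jω) = jωL/(R + jωL).
Step 3 — Numerator jωL = j·3293; denominator R + jωL = 188 + j3293.
Step 4 — H = 0.9968 + j0.0569.
Step 5 — Magnitude: |H| = 0.9984 (-0.0 dB); phase: φ = 3.3°.

|H| = 0.9984 (-0.0 dB), φ = 3.3°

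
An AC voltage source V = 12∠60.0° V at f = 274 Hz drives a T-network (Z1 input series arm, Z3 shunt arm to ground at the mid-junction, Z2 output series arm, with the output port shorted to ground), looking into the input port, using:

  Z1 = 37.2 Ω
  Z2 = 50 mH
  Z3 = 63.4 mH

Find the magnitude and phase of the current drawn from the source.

Step 1 — Angular frequency: ω = 2π·f = 2π·274 = 1722 rad/s.
Step 2 — Component impedances:
  Z1: Z = R = 37.2 Ω
  Z2: Z = jωL = j·1722·0.05 = 0 + j86.08 Ω
  Z3: Z = jωL = j·1722·0.0634 = 0 + j109.1 Ω
Step 3 — With the output port shorted to ground, the output series arm Z2 runs from the junction to ground; the shunt arm Z3 also runs from the junction to ground. They appear in parallel: Z3 || Z2 = 0 + j48.13 Ω.
Step 4 — Series with input arm Z1: Z_in = Z1 + (Z3 || Z2) = 37.2 + j48.13 Ω = 60.83∠52.3° Ω.
Step 5 — Source phasor: V = 12∠60.0° V = 6 + j10.39 V.
Step 6 — Ohm's law: I = V / Z_total = (6 + j10.39) / (37.2 + j48.13) = 0.1955 + j0.02644 A.
Step 7 — Convert to polar: |I| = 0.1973 A, ∠I = 7.7°.

I = 0.1973∠7.7° A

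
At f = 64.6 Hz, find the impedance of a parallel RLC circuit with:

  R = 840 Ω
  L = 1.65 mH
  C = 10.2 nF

Step 1 — Angular frequency: ω = 2π·f = 2π·64.6 = 405.9 rad/s.
Step 2 — Component impedances:
  R: Z = R = 840 Ω
  L: Z = jωL = j·405.9·0.00165 = 0 + j0.6697 Ω
  C: Z = 1/(jωC) = -j/(ω·C) = 0 - j2.415e+05 Ω
Step 3 — Parallel combination: 1/Z_total = 1/R + 1/L + 1/C; Z_total = 0.000534 + j0.6697 Ω = 0.6697∠90.0° Ω.

Z = 0.000534 + j0.6697 Ω = 0.6697∠90.0° Ω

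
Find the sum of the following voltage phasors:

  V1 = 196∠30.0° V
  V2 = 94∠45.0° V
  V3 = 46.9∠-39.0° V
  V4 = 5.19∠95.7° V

Step 1 — Convert each phasor to rectangular form:
  V1 = 196·(cos(30.0°) + j·sin(30.0°)) = 169.7 + j98 V
  V2 = 94·(cos(45.0°) + j·sin(45.0°)) = 66.47 + j66.47 V
  V3 = 46.9·(cos(-39.0°) + j·sin(-39.0°)) = 36.45 - j29.52 V
  V4 = 5.19·(cos(95.7°) + j·sin(95.7°)) = -0.5155 + j5.164 V
Step 2 — Sum components: V_total = 272.1 + j140.1 V.
Step 3 — Convert to polar: |V_total| = 306.1 V, ∠V_total = 27.2°.

V_total = 306.1∠27.2° V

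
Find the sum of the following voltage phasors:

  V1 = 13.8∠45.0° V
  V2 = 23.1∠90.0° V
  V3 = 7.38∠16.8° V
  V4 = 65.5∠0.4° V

Step 1 — Convert each phasor to rectangular form:
  V1 = 13.8·(cos(45.0°) + j·sin(45.0°)) = 9.758 + j9.758 V
  V2 = 23.1·(cos(90.0°) + j·sin(90.0°)) = 0 + j23.1 V
  V3 = 7.38·(cos(16.8°) + j·sin(16.8°)) = 7.065 + j2.133 V
  V4 = 65.5·(cos(0.4°) + j·sin(0.4°)) = 65.5 + j0.4573 V
Step 2 — Sum components: V_total = 82.32 + j35.45 V.
Step 3 — Convert to polar: |V_total| = 89.63 V, ∠V_total = 23.3°.

V_total = 89.63∠23.3° V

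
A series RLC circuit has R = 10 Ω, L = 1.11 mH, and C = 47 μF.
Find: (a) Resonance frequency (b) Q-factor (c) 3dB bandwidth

Step 1 — Resonance: ω₀ = 1/√(LC) = 1/√(0.00111·4.7e-05) = 4378 rad/s.
Step 2 — f₀ = ω₀/(2π) = 696.8 Hz.
Step 3 — Series Q: Q = ω₀L/R = 4378·0.00111/10 = 0.486.
Step 4 — Bandwidth: Δω = ω₀/Q = 9009 rad/s; BW = Δω/(2π) = 1434 Hz.

(a) f₀ = 696.8 Hz  (b) Q = 0.486  (c) BW = 1434 Hz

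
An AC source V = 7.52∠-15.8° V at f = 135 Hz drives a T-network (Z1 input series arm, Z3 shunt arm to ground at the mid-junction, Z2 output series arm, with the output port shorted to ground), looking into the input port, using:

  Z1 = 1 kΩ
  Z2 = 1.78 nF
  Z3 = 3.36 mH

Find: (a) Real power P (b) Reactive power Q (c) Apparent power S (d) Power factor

Step 1 — Angular frequency: ω = 2π·f = 2π·135 = 848.2 rad/s.
Step 2 — Component impedances:
  Z1: Z = R = 1000 Ω
  Z2: Z = 1/(jωC) = -j/(ω·C) = 0 - j6.623e+05 Ω
  Z3: Z = jωL = j·848.2·0.00336 = 0 + j2.85 Ω
Step 3 — With the output port shorted to ground, the output series arm Z2 runs from the junction to ground; the shunt arm Z3 also runs from the junction to ground. They appear in parallel: Z3 || Z2 = 0 + j2.85 Ω.
Step 4 — Series with input arm Z1: Z_in = Z1 + (Z3 || Z2) = 1000 + j2.85 Ω = 1000∠0.2° Ω.
Step 5 — Source phasor: V = 7.52∠-15.8° V = 7.236 - j2.048 V.
Step 6 — Current: I = V / Z = 0.00723 - j0.002068 A = 0.00752∠-16.0° A.
Step 7 — Complex power: S = V·I* = 0.05655 + j0.0001612 VA.
Step 8 — Real power: P = Re(S) = 0.05655 W.
Step 9 — Reactive power: Q = Im(S) = 0.0001612 VAR.
Step 10 — Apparent power: |S| = 0.05655 VA.
Step 11 — Power factor: PF = P/|S| = 1 (lagging).

(a) P = 0.05655 W  (b) Q = 0.0001612 VAR  (c) S = 0.05655 VA  (d) PF = 1 (lagging)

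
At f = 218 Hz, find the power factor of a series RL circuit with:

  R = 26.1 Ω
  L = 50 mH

Step 1 — Angular frequency: ω = 2π·f = 2π·218 = 1370 rad/s.
Step 2 — Component impedances:
  R: Z = R = 26.1 Ω
  L: Z = jωL = j·1370·0.05 = 0 + j68.49 Ω
Step 3 — Series combination: Z_total = R + L = 26.1 + j68.49 Ω = 73.29∠69.1° Ω.
Step 4 — Power factor: PF = cos(φ) = Re(Z)/|Z| = 26.1/73.29 = 0.3561.
Step 5 — Type: Im(Z) = 68.49 ⇒ lagging (phase φ = 69.1°).

PF = 0.3561 (lagging, φ = 69.1°)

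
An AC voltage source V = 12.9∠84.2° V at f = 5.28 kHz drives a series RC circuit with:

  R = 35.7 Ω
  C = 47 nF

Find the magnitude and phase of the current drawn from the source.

Step 1 — Angular frequency: ω = 2π·f = 2π·5280 = 3.318e+04 rad/s.
Step 2 — Component impedances:
  R: Z = R = 35.7 Ω
  C: Z = 1/(jωC) = -j/(ω·C) = 0 - j641.3 Ω
Step 3 — Series combination: Z_total = R + C = 35.7 - j641.3 Ω = 642.3∠-86.8° Ω.
Step 4 — Source phasor: V = 12.9∠84.2° V = 1.304 + j12.83 V.
Step 5 — Ohm's law: I = V / Z_total = (1.304 + j12.83) / (35.7 - j641.3) = -0.01984 + j0.003137 A.
Step 6 — Convert to polar: |I| = 0.02008 A, ∠I = 171.0°.

I = 0.02008∠171.0° A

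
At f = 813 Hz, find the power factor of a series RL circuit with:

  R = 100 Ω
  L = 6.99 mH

Step 1 — Angular frequency: ω = 2π·f = 2π·813 = 5108 rad/s.
Step 2 — Component impedances:
  R: Z = R = 100 Ω
  L: Z = jωL = j·5108·0.00699 = 0 + j35.71 Ω
Step 3 — Series combination: Z_total = R + L = 100 + j35.71 Ω = 106.2∠19.6° Ω.
Step 4 — Power factor: PF = cos(φ) = Re(Z)/|Z| = 100/106.18 = 0.9418.
Step 5 — Type: Im(Z) = 35.71 ⇒ lagging (phase φ = 19.6°).

PF = 0.9418 (lagging, φ = 19.6°)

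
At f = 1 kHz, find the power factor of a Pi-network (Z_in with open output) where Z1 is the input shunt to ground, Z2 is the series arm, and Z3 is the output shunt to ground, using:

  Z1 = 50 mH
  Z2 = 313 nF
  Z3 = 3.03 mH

Step 1 — Angular frequency: ω = 2π·f = 2π·1000 = 6283 rad/s.
Step 2 — Component impedances:
  Z1: Z = jωL = j·6283·0.05 = 0 + j314.2 Ω
  Z2: Z = 1/(jωC) = -j/(ω·C) = 0 - j508.5 Ω
  Z3: Z = jωL = j·6283·0.00303 = 0 + j19.04 Ω
Step 3 — With open output, the series arm Z2 and the output shunt Z3 appear in series to ground: Z2 + Z3 = 0 - j489.4 Ω.
Step 4 — Parallel with input shunt Z1: Z_in = Z1 || (Z2 + Z3) = 0 + j877.2 Ω = 877.2∠90.0° Ω.
Step 5 — Power factor: PF = cos(φ) = Re(Z)/|Z| = -0/877.2 = -0.
Step 6 — Type: Im(Z) = 877.2 ⇒ lagging (phase φ = 90.0°).

PF = -0 (lagging, φ = 90.0°)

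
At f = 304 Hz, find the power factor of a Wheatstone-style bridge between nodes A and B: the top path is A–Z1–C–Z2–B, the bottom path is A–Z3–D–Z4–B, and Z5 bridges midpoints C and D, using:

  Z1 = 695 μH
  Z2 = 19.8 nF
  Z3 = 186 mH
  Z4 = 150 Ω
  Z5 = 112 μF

Step 1 — Angular frequency: ω = 2π·f = 2π·304 = 1910 rad/s.
Step 2 — Component impedances:
  Z1: Z = jωL = j·1910·0.000695 = 0 + j1.328 Ω
  Z2: Z = 1/(jωC) = -j/(ω·C) = 0 - j2.644e+04 Ω
  Z3: Z = jωL = j·1910·0.186 = 0 + j355.3 Ω
  Z4: Z = R = 150 Ω
  Z5: Z = 1/(jωC) = -j/(ω·C) = 0 - j4.674 Ω
Step 3 — Bridge requires nodal analysis (the Z5 bridge couples midpoints C and D, so the two paths cannot be reduced to a simple series/parallel combination). Setting node B to ground and injecting 1 A at node A, the 3-node admittance system at A, C, D solves to V_A = Z_AB = 149.9 - j4.228 Ω = 150∠-1.6° Ω.
Step 4 — Power factor: PF = cos(φ) = Re(Z)/|Z| = 149.94/150 = 0.9996.
Step 5 — Type: Im(Z) = -4.228 ⇒ leading (phase φ = -1.6°).

PF = 0.9996 (leading, φ = -1.6°)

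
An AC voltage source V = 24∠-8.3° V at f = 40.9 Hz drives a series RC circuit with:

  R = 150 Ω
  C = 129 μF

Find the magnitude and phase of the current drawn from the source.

Step 1 — Angular frequency: ω = 2π·f = 2π·40.9 = 257 rad/s.
Step 2 — Component impedances:
  R: Z = R = 150 Ω
  C: Z = 1/(jωC) = -j/(ω·C) = 0 - j30.17 Ω
Step 3 — Series combination: Z_total = R + C = 150 - j30.17 Ω = 153∠-11.4° Ω.
Step 4 — Source phasor: V = 24∠-8.3° V = 23.75 - j3.465 V.
Step 5 — Ohm's law: I = V / Z_total = (23.75 - j3.465) / (150 - j30.17) = 0.1566 + j0.008402 A.
Step 6 — Convert to polar: |I| = 0.1569 A, ∠I = 3.1°.

I = 0.1569∠3.1° A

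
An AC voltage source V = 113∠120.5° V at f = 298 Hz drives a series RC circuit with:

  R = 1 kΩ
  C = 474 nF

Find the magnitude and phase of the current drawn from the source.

Step 1 — Angular frequency: ω = 2π·f = 2π·298 = 1872 rad/s.
Step 2 — Component impedances:
  R: Z = R = 1000 Ω
  C: Z = 1/(jωC) = -j/(ω·C) = 0 - j1127 Ω
Step 3 — Series combination: Z_total = R + C = 1000 - j1127 Ω = 1507∠-48.4° Ω.
Step 4 — Source phasor: V = 113∠120.5° V = -57.35 + j97.36 V.
Step 5 — Ohm's law: I = V / Z_total = (-57.35 + j97.36) / (1000 - j1127) = -0.07361 + j0.01443 A.
Step 6 — Convert to polar: |I| = 0.07501 A, ∠I = 168.9°.

I = 0.07501∠168.9° A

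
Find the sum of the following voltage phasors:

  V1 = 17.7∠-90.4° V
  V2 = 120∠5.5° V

Step 1 — Convert each phasor to rectangular form:
  V1 = 17.7·(cos(-90.4°) + j·sin(-90.4°)) = -0.1236 - j17.7 V
  V2 = 120·(cos(5.5°) + j·sin(5.5°)) = 119.4 + j11.5 V
Step 2 — Sum components: V_total = 119.3 - j6.198 V.
Step 3 — Convert to polar: |V_total| = 119.5 V, ∠V_total = -3.0°.

V_total = 119.5∠-3.0° V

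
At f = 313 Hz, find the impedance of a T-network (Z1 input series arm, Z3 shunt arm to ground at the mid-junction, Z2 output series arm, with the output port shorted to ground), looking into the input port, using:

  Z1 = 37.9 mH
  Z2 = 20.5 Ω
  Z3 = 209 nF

Step 1 — Angular frequency: ω = 2π·f = 2π·313 = 1967 rad/s.
Step 2 — Component impedances:
  Z1: Z = jωL = j·1967·0.0379 = 0 + j74.54 Ω
  Z2: Z = R = 20.5 Ω
  Z3: Z = 1/(jωC) = -j/(ω·C) = 0 - j2433 Ω
Step 3 — With the output port shorted to ground, the output series arm Z2 runs from the junction to ground; the shunt arm Z3 also runs from the junction to ground. They appear in parallel: Z3 || Z2 = 20.5 - j0.1727 Ω.
Step 4 — Series with input arm Z1: Z_in = Z1 + (Z3 || Z2) = 20.5 + j74.36 Ω = 77.14∠74.6° Ω.

Z = 20.5 + j74.36 Ω = 77.14∠74.6° Ω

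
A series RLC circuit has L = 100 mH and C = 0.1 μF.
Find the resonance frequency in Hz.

Step 1 — Resonance condition Im(Z)=0 gives ω₀ = 1/√(LC).
Step 2 — ω₀ = 1/√(0.1·1e-07) = 1e+04 rad/s.
Step 3 — f₀ = ω₀/(2π) = 1592 Hz.

f₀ = 1592 Hz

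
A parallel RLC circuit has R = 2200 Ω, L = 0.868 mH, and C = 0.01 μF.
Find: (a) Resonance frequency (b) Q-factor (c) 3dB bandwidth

Step 1 — Resonance: ω₀ = 1/√(LC) = 1/√(0.000868·1e-08) = 3.394e+05 rad/s.
Step 2 — f₀ = ω₀/(2π) = 5.402e+04 Hz.
Step 3 — Parallel Q: Q = R/(ω₀L) = 2200/(3.394e+05·0.000868) = 7.467.
Step 4 — Bandwidth: Δω = ω₀/Q = 4.545e+04 rad/s; BW = Δω/(2π) = 7234 Hz.

(a) f₀ = 5.402e+04 Hz  (b) Q = 7.467  (c) BW = 7234 Hz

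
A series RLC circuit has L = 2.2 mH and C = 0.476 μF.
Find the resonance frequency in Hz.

Step 1 — Resonance condition Im(Z)=0 gives ω₀ = 1/√(LC).
Step 2 — ω₀ = 1/√(0.0022·4.76e-07) = 3.09e+04 rad/s.
Step 3 — f₀ = ω₀/(2π) = 4918 Hz.

f₀ = 4918 Hz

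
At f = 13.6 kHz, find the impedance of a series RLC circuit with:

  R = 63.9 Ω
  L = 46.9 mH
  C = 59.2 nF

Step 1 — Angular frequency: ω = 2π·f = 2π·1.36e+04 = 8.545e+04 rad/s.
Step 2 — Component impedances:
  R: Z = R = 63.9 Ω
  L: Z = jωL = j·8.545e+04·0.0469 = 0 + j4008 Ω
  C: Z = 1/(jωC) = -j/(ω·C) = 0 - j197.7 Ω
Step 3 — Series combination: Z_total = R + L + C = 63.9 + j3810 Ω = 3811∠89.0° Ω.

Z = 63.9 + j3810 Ω = 3811∠89.0° Ω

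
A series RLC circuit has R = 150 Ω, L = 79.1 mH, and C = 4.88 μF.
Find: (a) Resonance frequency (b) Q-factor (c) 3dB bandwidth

Step 1 — Resonance condition Im(Z)=0 gives ω₀ = 1/√(LC).
Step 2 — ω₀ = 1/√(0.0791·4.88e-06) = 1610 rad/s.
Step 3 — f₀ = ω₀/(2π) = 256.2 Hz.
Step 4 — Series Q: Q = ω₀L/R = 1610·0.0791/150 = 0.8488.
Step 5 — 3dB bandwidth: Δω = ω₀/Q = 1896 rad/s; BW = Δω/(2π) = 301.8 Hz.

(a) f₀ = 256.2 Hz  (b) Q = 0.8488  (c) BW = 301.8 Hz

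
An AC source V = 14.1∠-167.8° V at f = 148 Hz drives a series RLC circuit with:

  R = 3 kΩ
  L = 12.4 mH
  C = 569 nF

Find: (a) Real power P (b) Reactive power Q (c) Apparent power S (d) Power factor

Step 1 — Angular frequency: ω = 2π·f = 2π·148 = 929.9 rad/s.
Step 2 — Component impedances:
  R: Z = R = 3000 Ω
  L: Z = jωL = j·929.9·0.0124 = 0 + j11.53 Ω
  C: Z = 1/(jωC) = -j/(ω·C) = 0 - j1890 Ω
Step 3 — Series combination: Z_total = R + L + C = 3000 - j1878 Ω = 3540∠-32.1° Ω.
Step 4 — Source phasor: V = 14.1∠-167.8° V = -13.78 - j2.98 V.
Step 5 — Current: I = V / Z = -0.002853 - j0.00278 A = 0.003984∠-135.7° A.
Step 6 — Complex power: S = V·I* = 0.04761 - j0.02981 VA.
Step 7 — Real power: P = Re(S) = 0.04761 W.
Step 8 — Reactive power: Q = Im(S) = -0.02981 VAR.
Step 9 — Apparent power: |S| = 0.05617 VA.
Step 10 — Power factor: PF = P/|S| = 0.8476 (leading).

(a) P = 0.04761 W  (b) Q = -0.02981 VAR  (c) S = 0.05617 VA  (d) PF = 0.8476 (leading)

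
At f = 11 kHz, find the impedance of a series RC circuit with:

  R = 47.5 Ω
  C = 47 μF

Step 1 — Angular frequency: ω = 2π·f = 2π·1.1e+04 = 6.912e+04 rad/s.
Step 2 — Component impedances:
  R: Z = R = 47.5 Ω
  C: Z = 1/(jωC) = -j/(ω·C) = 0 - j0.3078 Ω
Step 3 — Series combination: Z_total = R + C = 47.5 - j0.3078 Ω = 47.5∠-0.4° Ω.

Z = 47.5 - j0.3078 Ω = 47.5∠-0.4° Ω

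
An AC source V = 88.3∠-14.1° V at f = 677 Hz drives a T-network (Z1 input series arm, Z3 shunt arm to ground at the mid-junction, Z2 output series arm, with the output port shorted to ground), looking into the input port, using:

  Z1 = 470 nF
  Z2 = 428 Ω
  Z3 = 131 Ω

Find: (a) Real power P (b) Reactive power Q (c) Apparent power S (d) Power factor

Step 1 — Angular frequency: ω = 2π·f = 2π·677 = 4254 rad/s.
Step 2 — Component impedances:
  Z1: Z = 1/(jωC) = -j/(ω·C) = 0 - j500.2 Ω
  Z2: Z = R = 428 Ω
  Z3: Z = R = 131 Ω
Step 3 — With the output port shorted to ground, the output series arm Z2 runs from the junction to ground; the shunt arm Z3 also runs from the junction to ground. They appear in parallel: Z3 || Z2 = 100.3 Ω.
Step 4 — Series with input arm Z1: Z_in = Z1 + (Z3 || Z2) = 100.3 - j500.2 Ω = 510.1∠-78.7° Ω.
Step 5 — Source phasor: V = 88.3∠-14.1° V = 85.64 - j21.51 V.
Step 6 — Current: I = V / Z = 0.07435 + j0.1563 A = 0.1731∠64.6° A.
Step 7 — Complex power: S = V·I* = 3.005 - j14.99 VA.
Step 8 — Real power: P = Re(S) = 3.005 W.
Step 9 — Reactive power: Q = Im(S) = -14.99 VAR.
Step 10 — Apparent power: |S| = 15.28 VA.
Step 11 — Power factor: PF = P/|S| = 0.1966 (leading).

(a) P = 3.005 W  (b) Q = -14.99 VAR  (c) S = 15.28 VA  (d) PF = 0.1966 (leading)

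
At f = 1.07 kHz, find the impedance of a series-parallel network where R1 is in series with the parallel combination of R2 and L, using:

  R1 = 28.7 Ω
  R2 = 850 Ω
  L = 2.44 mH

Step 1 — Angular frequency: ω = 2π·f = 2π·1070 = 6723 rad/s.
Step 2 — Component impedances:
  R1: Z = R = 28.7 Ω
  R2: Z = R = 850 Ω
  L: Z = jωL = j·6723·0.00244 = 0 + j16.4 Ω
Step 3 — Parallel branch: R2 || L = 1/(1/R2 + 1/L) = 0.3165 + j16.4 Ω.
Step 4 — Series with R1: Z_total = R1 + (R2 || L) = 29.02 + j16.4 Ω = 33.33∠29.5° Ω.

Z = 29.02 + j16.4 Ω = 33.33∠29.5° Ω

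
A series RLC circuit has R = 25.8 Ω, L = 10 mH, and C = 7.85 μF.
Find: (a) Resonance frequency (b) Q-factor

Step 1 — Resonance condition Im(Z)=0 gives ω₀ = 1/√(LC).
Step 2 — ω₀ = 1/√(0.01·7.85e-06) = 3569 rad/s.
Step 3 — f₀ = ω₀/(2π) = 568 Hz.
Step 4 — Series Q: Q = ω₀L/R = 3569·0.01/25.8 = 1.383.

(a) f₀ = 568 Hz  (b) Q = 1.383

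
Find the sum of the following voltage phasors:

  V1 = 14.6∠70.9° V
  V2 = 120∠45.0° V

Step 1 — Convert each phasor to rectangular form:
  V1 = 14.6·(cos(70.9°) + j·sin(70.9°)) = 4.777 + j13.8 V
  V2 = 120·(cos(45.0°) + j·sin(45.0°)) = 84.85 + j84.85 V
Step 2 — Sum components: V_total = 89.63 + j98.65 V.
Step 3 — Convert to polar: |V_total| = 133.3 V, ∠V_total = 47.7°.

V_total = 133.3∠47.7° V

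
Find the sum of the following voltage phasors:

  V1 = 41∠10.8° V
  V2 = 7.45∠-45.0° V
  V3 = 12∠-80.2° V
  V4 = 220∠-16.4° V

Step 1 — Convert each phasor to rectangular form:
  V1 = 41·(cos(10.8°) + j·sin(10.8°)) = 40.27 + j7.683 V
  V2 = 7.45·(cos(-45.0°) + j·sin(-45.0°)) = 5.268 - j5.268 V
  V3 = 12·(cos(-80.2°) + j·sin(-80.2°)) = 2.043 - j11.82 V
  V4 = 220·(cos(-16.4°) + j·sin(-16.4°)) = 211 - j62.12 V
Step 2 — Sum components: V_total = 258.6 - j71.53 V.
Step 3 — Convert to polar: |V_total| = 268.3 V, ∠V_total = -15.5°.

V_total = 268.3∠-15.5° V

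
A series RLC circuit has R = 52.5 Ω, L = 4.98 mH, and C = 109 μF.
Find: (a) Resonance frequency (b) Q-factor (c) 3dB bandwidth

Step 1 — Resonance condition Im(Z)=0 gives ω₀ = 1/√(LC).
Step 2 — ω₀ = 1/√(0.00498·0.000109) = 1357 rad/s.
Step 3 — f₀ = ω₀/(2π) = 216 Hz.
Step 4 — Series Q: Q = ω₀L/R = 1357·0.00498/52.5 = 0.1287.
Step 5 — 3dB bandwidth: Δω = ω₀/Q = 1.054e+04 rad/s; BW = Δω/(2π) = 1678 Hz.

(a) f₀ = 216 Hz  (b) Q = 0.1287  (c) BW = 1678 Hz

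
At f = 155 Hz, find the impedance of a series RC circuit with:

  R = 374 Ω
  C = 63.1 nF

Step 1 — Angular frequency: ω = 2π·f = 2π·155 = 973.9 rad/s.
Step 2 — Component impedances:
  R: Z = R = 374 Ω
  C: Z = 1/(jωC) = -j/(ω·C) = 0 - j1.627e+04 Ω
Step 3 — Series combination: Z_total = R + C = 374 - j1.627e+04 Ω = 1.628e+04∠-88.7° Ω.

Z = 374 - j1.627e+04 Ω = 1.628e+04∠-88.7° Ω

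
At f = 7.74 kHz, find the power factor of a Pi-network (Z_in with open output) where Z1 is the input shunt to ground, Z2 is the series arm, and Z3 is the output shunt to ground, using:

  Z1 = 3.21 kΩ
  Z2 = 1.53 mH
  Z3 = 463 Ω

Step 1 — Angular frequency: ω = 2π·f = 2π·7740 = 4.863e+04 rad/s.
Step 2 — Component impedances:
  Z1: Z = R = 3210 Ω
  Z2: Z = jωL = j·4.863e+04·0.00153 = 0 + j74.41 Ω
  Z3: Z = R = 463 Ω
Step 3 — With open output, the series arm Z2 and the output shunt Z3 appear in series to ground: Z2 + Z3 = 463 + j74.41 Ω.
Step 4 — Parallel with input shunt Z1: Z_in = Z1 || (Z2 + Z3) = 405.8 + j56.81 Ω = 409.7∠8.0° Ω.
Step 5 — Power factor: PF = cos(φ) = Re(Z)/|Z| = 405.787/409.744 = 0.9903.
Step 6 — Type: Im(Z) = 56.81 ⇒ lagging (phase φ = 8.0°).

PF = 0.9903 (lagging, φ = 8.0°)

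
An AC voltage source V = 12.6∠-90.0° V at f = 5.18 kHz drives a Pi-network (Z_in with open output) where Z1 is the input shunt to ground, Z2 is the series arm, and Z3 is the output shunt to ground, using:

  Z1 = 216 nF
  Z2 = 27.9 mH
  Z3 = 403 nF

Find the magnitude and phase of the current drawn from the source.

Step 1 — Angular frequency: ω = 2π·f = 2π·5180 = 3.255e+04 rad/s.
Step 2 — Component impedances:
  Z1: Z = 1/(jωC) = -j/(ω·C) = 0 - j142.2 Ω
  Z2: Z = jωL = j·3.255e+04·0.0279 = 0 + j908.1 Ω
  Z3: Z = 1/(jωC) = -j/(ω·C) = 0 - j76.24 Ω
Step 3 — With open output, the series arm Z2 and the output shunt Z3 appear in series to ground: Z2 + Z3 = 0 + j831.8 Ω.
Step 4 — Parallel with input shunt Z1: Z_in = Z1 || (Z2 + Z3) = 0 - j171.6 Ω = 171.6∠-90.0° Ω.
Step 5 — Source phasor: V = 12.6∠-90.0° V = 0 - j12.6 V.
Step 6 — Ohm's law: I = V / Z_total = (0 - j12.6) / (0 - j171.6) = 0.07343 A.
Step 7 — Convert to polar: |I| = 0.07343 A, ∠I = 0.0°.

I = 0.07343∠0.0° A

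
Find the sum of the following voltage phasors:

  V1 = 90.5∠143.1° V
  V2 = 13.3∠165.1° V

Step 1 — Convert each phasor to rectangular form:
  V1 = 90.5·(cos(143.1°) + j·sin(143.1°)) = -72.37 + j54.34 V
  V2 = 13.3·(cos(165.1°) + j·sin(165.1°)) = -12.85 + j3.42 V
Step 2 — Sum components: V_total = -85.22 + j57.76 V.
Step 3 — Convert to polar: |V_total| = 103 V, ∠V_total = 145.9°.

V_total = 103∠145.9° V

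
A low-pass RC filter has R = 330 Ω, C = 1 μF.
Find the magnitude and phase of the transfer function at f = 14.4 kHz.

Step 1 — Angular frequency: ω = 2π·1.44e+04 = 9.048e+04 rad/s.
Step 2 — Transfer function: H(jω) = 1/(1 + jωRC).
Step 3 — Denominator: 1 + jωRC = 1 + j·9.048e+04·330·1e-06 = 1 + j29.86.
Step 4 — H = 0.00112 - j0.03345.
Step 5 — Magnitude: |H| = 0.03347 (-29.5 dB); phase: φ = -88.1°.

|H| = 0.03347 (-29.5 dB), φ = -88.1°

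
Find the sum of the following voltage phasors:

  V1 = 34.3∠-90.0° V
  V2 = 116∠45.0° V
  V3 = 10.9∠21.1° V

Step 1 — Convert each phasor to rectangular form:
  V1 = 34.3·(cos(-90.0°) + j·sin(-90.0°)) = 0 - j34.3 V
  V2 = 116·(cos(45.0°) + j·sin(45.0°)) = 82.02 + j82.02 V
  V3 = 10.9·(cos(21.1°) + j·sin(21.1°)) = 10.17 + j3.924 V
Step 2 — Sum components: V_total = 92.19 + j51.65 V.
Step 3 — Convert to polar: |V_total| = 105.7 V, ∠V_total = 29.3°.

V_total = 105.7∠29.3° V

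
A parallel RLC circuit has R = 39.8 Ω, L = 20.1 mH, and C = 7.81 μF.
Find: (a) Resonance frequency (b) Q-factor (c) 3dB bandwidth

Step 1 — Resonance: ω₀ = 1/√(LC) = 1/√(0.0201·7.81e-06) = 2524 rad/s.
Step 2 — f₀ = ω₀/(2π) = 401.7 Hz.
Step 3 — Parallel Q: Q = R/(ω₀L) = 39.8/(2524·0.0201) = 0.7845.
Step 4 — Bandwidth: Δω = ω₀/Q = 3217 rad/s; BW = Δω/(2π) = 512 Hz.

(a) f₀ = 401.7 Hz  (b) Q = 0.7845  (c) BW = 512 Hz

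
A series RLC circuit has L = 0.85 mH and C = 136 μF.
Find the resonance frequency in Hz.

Step 1 — Resonance condition Im(Z)=0 gives ω₀ = 1/√(LC).
Step 2 — ω₀ = 1/√(0.00085·0.000136) = 2941 rad/s.
Step 3 — f₀ = ω₀/(2π) = 468.1 Hz.

f₀ = 468.1 Hz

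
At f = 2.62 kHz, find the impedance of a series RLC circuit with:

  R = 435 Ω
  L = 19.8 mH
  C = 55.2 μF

Step 1 — Angular frequency: ω = 2π·f = 2π·2620 = 1.646e+04 rad/s.
Step 2 — Component impedances:
  R: Z = R = 435 Ω
  L: Z = jωL = j·1.646e+04·0.0198 = 0 + j325.9 Ω
  C: Z = 1/(jωC) = -j/(ω·C) = 0 - j1.1 Ω
Step 3 — Series combination: Z_total = R + L + C = 435 + j324.8 Ω = 542.9∠36.8° Ω.

Z = 435 + j324.8 Ω = 542.9∠36.8° Ω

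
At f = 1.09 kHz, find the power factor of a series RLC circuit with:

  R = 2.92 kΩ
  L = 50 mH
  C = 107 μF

Step 1 — Angular frequency: ω = 2π·f = 2π·1090 = 6849 rad/s.
Step 2 — Component impedances:
  R: Z = R = 2920 Ω
  L: Z = jωL = j·6849·0.05 = 0 + j342.4 Ω
  C: Z = 1/(jωC) = -j/(ω·C) = 0 - j1.365 Ω
Step 3 — Series combination: Z_total = R + L + C = 2920 + j341.1 Ω = 2940∠6.7° Ω.
Step 4 — Power factor: PF = cos(φ) = Re(Z)/|Z| = 2920/2940 = 0.9932.
Step 5 — Type: Im(Z) = 341.1 ⇒ lagging (phase φ = 6.7°).

PF = 0.9932 (lagging, φ = 6.7°)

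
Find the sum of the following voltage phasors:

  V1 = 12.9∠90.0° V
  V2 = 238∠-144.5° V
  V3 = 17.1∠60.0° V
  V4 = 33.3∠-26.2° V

Step 1 — Convert each phasor to rectangular form:
  V1 = 12.9·(cos(90.0°) + j·sin(90.0°)) = 0 + j12.9 V
  V2 = 238·(cos(-144.5°) + j·sin(-144.5°)) = -193.8 - j138.2 V
  V3 = 17.1·(cos(60.0°) + j·sin(60.0°)) = 8.55 + j14.81 V
  V4 = 33.3·(cos(-26.2°) + j·sin(-26.2°)) = 29.88 - j14.7 V
Step 2 — Sum components: V_total = -155.3 - j125.2 V.
Step 3 — Convert to polar: |V_total| = 199.5 V, ∠V_total = -141.1°.

V_total = 199.5∠-141.1° V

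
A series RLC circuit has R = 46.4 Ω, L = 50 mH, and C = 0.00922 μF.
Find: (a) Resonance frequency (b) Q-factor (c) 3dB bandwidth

Step 1 — Resonance: ω₀ = 1/√(LC) = 1/√(0.05·9.22e-09) = 4.657e+04 rad/s.
Step 2 — f₀ = ω₀/(2π) = 7413 Hz.
Step 3 — Series Q: Q = ω₀L/R = 4.657e+04·0.05/46.4 = 50.19.
Step 4 — Bandwidth: Δω = ω₀/Q = 928 rad/s; BW = Δω/(2π) = 147.7 Hz.

(a) f₀ = 7413 Hz  (b) Q = 50.19  (c) BW = 147.7 Hz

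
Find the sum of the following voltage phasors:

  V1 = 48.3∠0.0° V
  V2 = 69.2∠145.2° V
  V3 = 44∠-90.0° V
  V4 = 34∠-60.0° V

Step 1 — Convert each phasor to rectangular form:
  V1 = 48.3·(cos(0.0°) + j·sin(0.0°)) = 48.3 V
  V2 = 69.2·(cos(145.2°) + j·sin(145.2°)) = -56.82 + j39.49 V
  V3 = 44·(cos(-90.0°) + j·sin(-90.0°)) = 0 - j44 V
  V4 = 34·(cos(-60.0°) + j·sin(-60.0°)) = 17 - j29.44 V
Step 2 — Sum components: V_total = 8.476 - j33.95 V.
Step 3 — Convert to polar: |V_total| = 34.99 V, ∠V_total = -76.0°.

V_total = 34.99∠-76.0° V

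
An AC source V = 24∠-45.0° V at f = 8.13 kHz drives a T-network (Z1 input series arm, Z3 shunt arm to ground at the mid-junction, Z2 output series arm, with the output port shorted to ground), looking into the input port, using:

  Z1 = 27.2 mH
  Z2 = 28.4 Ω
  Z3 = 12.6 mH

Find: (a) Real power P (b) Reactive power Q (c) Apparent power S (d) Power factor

Step 1 — Angular frequency: ω = 2π·f = 2π·8130 = 5.108e+04 rad/s.
Step 2 — Component impedances:
  Z1: Z = jωL = j·5.108e+04·0.0272 = 0 + j1389 Ω
  Z2: Z = R = 28.4 Ω
  Z3: Z = jωL = j·5.108e+04·0.0126 = 0 + j643.6 Ω
Step 3 — With the output port shorted to ground, the output series arm Z2 runs from the junction to ground; the shunt arm Z3 also runs from the junction to ground. They appear in parallel: Z3 || Z2 = 28.34 + j1.251 Ω.
Step 4 — Series with input arm Z1: Z_in = Z1 + (Z3 || Z2) = 28.34 + j1391 Ω = 1391∠88.8° Ω.
Step 5 — Source phasor: V = 24∠-45.0° V = 16.97 - j16.97 V.
Step 6 — Current: I = V / Z = -0.01195 - j0.01245 A = 0.01725∠-133.8° A.
Step 7 — Complex power: S = V·I* = 0.008438 + j0.414 VA.
Step 8 — Real power: P = Re(S) = 0.008438 W.
Step 9 — Reactive power: Q = Im(S) = 0.414 VAR.
Step 10 — Apparent power: |S| = 0.4141 VA.
Step 11 — Power factor: PF = P/|S| = 0.02038 (lagging).

(a) P = 0.008438 W  (b) Q = 0.414 VAR  (c) S = 0.4141 VA  (d) PF = 0.02038 (lagging)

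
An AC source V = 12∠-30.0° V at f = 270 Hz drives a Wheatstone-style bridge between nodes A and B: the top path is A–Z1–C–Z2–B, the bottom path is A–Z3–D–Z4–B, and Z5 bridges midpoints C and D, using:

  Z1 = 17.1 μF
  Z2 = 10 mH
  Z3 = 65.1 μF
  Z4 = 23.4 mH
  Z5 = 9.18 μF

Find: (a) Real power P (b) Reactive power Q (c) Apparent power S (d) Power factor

Step 1 — Angular frequency: ω = 2π·f = 2π·270 = 1696 rad/s.
Step 2 — Component impedances:
  Z1: Z = 1/(jωC) = -j/(ω·C) = 0 - j34.47 Ω
  Z2: Z = jωL = j·1696·0.01 = 0 + j16.96 Ω
  Z3: Z = 1/(jωC) = -j/(ω·C) = 0 - j9.055 Ω
  Z4: Z = jωL = j·1696·0.0234 = 0 + j39.7 Ω
  Z5: Z = 1/(jωC) = -j/(ω·C) = 0 - j64.21 Ω
Step 3 — Bridge requires nodal analysis (the Z5 bridge couples midpoints C and D, so the two paths cannot be reduced to a simple series/parallel combination). Setting node B to ground and injecting 1 A at node A, the 3-node admittance system at A, C, D solves to V_A = Z_AB = 0 - j6.895 Ω = 6.895∠-90.0° Ω.
Step 4 — Source phasor: V = 12∠-30.0° V = 10.39 - j6 V.
Step 5 — Current: I = V / Z = 0.8702 + j1.507 A = 1.74∠60.0° A.
Step 6 — Complex power: S = V·I* = 0 - j20.89 VA.
Step 7 — Real power: P = Re(S) = 0 W.
Step 8 — Reactive power: Q = Im(S) = -20.89 VAR.
Step 9 — Apparent power: |S| = 20.89 VA.
Step 10 — Power factor: PF = P/|S| = 0 (leading).

(a) P = 0 W  (b) Q = -20.89 VAR  (c) S = 20.89 VA  (d) PF = 0 (leading)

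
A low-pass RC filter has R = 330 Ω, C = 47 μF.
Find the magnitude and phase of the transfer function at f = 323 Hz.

Step 1 — Angular frequency: ω = 2π·323 = 2029 rad/s.
Step 2 — Transfer function: H(jω) = 1/(1 + jωRC).
Step 3 — Denominator: 1 + jωRC = 1 + j·2029·330·4.7e-05 = 1 + j31.48.
Step 4 — H = 0.001008 - j0.03174.
Step 5 — Magnitude: |H| = 0.03175 (-30.0 dB); phase: φ = -88.2°.

|H| = 0.03175 (-30.0 dB), φ = -88.2°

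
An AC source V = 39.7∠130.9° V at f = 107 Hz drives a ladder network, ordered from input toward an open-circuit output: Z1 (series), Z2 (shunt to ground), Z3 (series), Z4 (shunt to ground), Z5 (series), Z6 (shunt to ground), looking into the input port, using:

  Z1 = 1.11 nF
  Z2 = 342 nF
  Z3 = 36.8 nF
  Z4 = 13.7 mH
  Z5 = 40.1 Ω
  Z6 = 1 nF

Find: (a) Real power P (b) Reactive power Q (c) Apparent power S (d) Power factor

Step 1 — Angular frequency: ω = 2π·f = 2π·107 = 672.3 rad/s.
Step 2 — Component impedances:
  Z1: Z = 1/(jωC) = -j/(ω·C) = 0 - j1.34e+06 Ω
  Z2: Z = 1/(jωC) = -j/(ω·C) = 0 - j4349 Ω
  Z3: Z = 1/(jωC) = -j/(ω·C) = 0 - j4.042e+04 Ω
  Z4: Z = jωL = j·672.3·0.0137 = 0 + j9.211 Ω
  Z5: Z = R = 40.1 Ω
  Z6: Z = 1/(jωC) = -j/(ω·C) = 0 - j1.487e+06 Ω
Step 3 — Ladder network (open output): work backward from the far end, alternating series and parallel combinations. Z_in = 0 - j1.344e+06 Ω = 1.344e+06∠-90.0° Ω.
Step 4 — Source phasor: V = 39.7∠130.9° V = -25.99 + j30.01 V.
Step 5 — Current: I = V / Z = -2.233e-05 - j1.934e-05 A = 2.954e-05∠-139.1° A.
Step 6 — Complex power: S = V·I* = 0 - j0.001173 VA.
Step 7 — Real power: P = Re(S) = 0 W.
Step 8 — Reactive power: Q = Im(S) = -0.001173 VAR.
Step 9 — Apparent power: |S| = 0.001173 VA.
Step 10 — Power factor: PF = P/|S| = 0 (leading).

(a) P = 0 W  (b) Q = -0.001173 VAR  (c) S = 0.001173 VA  (d) PF = 0 (leading)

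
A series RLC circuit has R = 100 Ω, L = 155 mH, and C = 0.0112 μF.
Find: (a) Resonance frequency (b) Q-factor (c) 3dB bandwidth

Step 1 — Resonance: ω₀ = 1/√(LC) = 1/√(0.155·1.12e-08) = 2.4e+04 rad/s.
Step 2 — f₀ = ω₀/(2π) = 3820 Hz.
Step 3 — Series Q: Q = ω₀L/R = 2.4e+04·0.155/100 = 37.2.
Step 4 — Bandwidth: Δω = ω₀/Q = 645.2 rad/s; BW = Δω/(2π) = 102.7 Hz.

(a) f₀ = 3820 Hz  (b) Q = 37.2  (c) BW = 102.7 Hz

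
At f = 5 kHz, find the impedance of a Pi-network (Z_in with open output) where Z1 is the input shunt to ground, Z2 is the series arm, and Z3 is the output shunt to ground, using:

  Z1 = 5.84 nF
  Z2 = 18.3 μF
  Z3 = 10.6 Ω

Step 1 — Angular frequency: ω = 2π·f = 2π·5000 = 3.142e+04 rad/s.
Step 2 — Component impedances:
  Z1: Z = 1/(jωC) = -j/(ω·C) = 0 - j5451 Ω
  Z2: Z = 1/(jωC) = -j/(ω·C) = 0 - j1.739 Ω
  Z3: Z = R = 10.6 Ω
Step 3 — With open output, the series arm Z2 and the output shunt Z3 appear in series to ground: Z2 + Z3 = 10.6 - j1.739 Ω.
Step 4 — Parallel with input shunt Z1: Z_in = Z1 || (Z2 + Z3) = 10.59 - j1.759 Ω = 10.74∠-9.4° Ω.

Z = 10.59 - j1.759 Ω = 10.74∠-9.4° Ω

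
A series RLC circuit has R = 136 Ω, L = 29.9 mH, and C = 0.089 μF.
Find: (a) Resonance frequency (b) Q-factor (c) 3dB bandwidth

Step 1 — Resonance condition Im(Z)=0 gives ω₀ = 1/√(LC).
Step 2 — ω₀ = 1/√(0.0299·8.9e-08) = 1.939e+04 rad/s.
Step 3 — f₀ = ω₀/(2π) = 3085 Hz.
Step 4 — Series Q: Q = ω₀L/R = 1.939e+04·0.0299/136 = 4.262.
Step 5 — 3dB bandwidth: Δω = ω₀/Q = 4548 rad/s; BW = Δω/(2π) = 723.9 Hz.

(a) f₀ = 3085 Hz  (b) Q = 4.262  (c) BW = 723.9 Hz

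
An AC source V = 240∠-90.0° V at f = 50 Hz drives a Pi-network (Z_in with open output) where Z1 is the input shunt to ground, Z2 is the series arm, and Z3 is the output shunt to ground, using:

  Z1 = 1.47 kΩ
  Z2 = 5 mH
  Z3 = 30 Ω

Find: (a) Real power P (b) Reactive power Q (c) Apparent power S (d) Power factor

Step 1 — Angular frequency: ω = 2π·f = 2π·50 = 314.2 rad/s.
Step 2 — Component impedances:
  Z1: Z = R = 1470 Ω
  Z2: Z = jωL = j·314.2·0.005 = 0 + j1.571 Ω
  Z3: Z = R = 30 Ω
Step 3 — With open output, the series arm Z2 and the output shunt Z3 appear in series to ground: Z2 + Z3 = 30 + j1.571 Ω.
Step 4 — Parallel with input shunt Z1: Z_in = Z1 || (Z2 + Z3) = 29.4 + j1.509 Ω = 29.44∠2.9° Ω.
Step 5 — Source phasor: V = 240∠-90.0° V = 0 - j240 V.
Step 6 — Current: I = V / Z = -0.4177 - j8.141 A = 8.152∠-92.9° A.
Step 7 — Complex power: S = V·I* = 1954 + j100.3 VA.
Step 8 — Real power: P = Re(S) = 1954 W.
Step 9 — Reactive power: Q = Im(S) = 100.3 VAR.
Step 10 — Apparent power: |S| = 1957 VA.
Step 11 — Power factor: PF = P/|S| = 0.9987 (lagging).

(a) P = 1954 W  (b) Q = 100.3 VAR  (c) S = 1957 VA  (d) PF = 0.9987 (lagging)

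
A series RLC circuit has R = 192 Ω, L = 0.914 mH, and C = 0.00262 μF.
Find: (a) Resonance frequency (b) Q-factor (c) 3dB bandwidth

Step 1 — Resonance condition Im(Z)=0 gives ω₀ = 1/√(LC).
Step 2 — ω₀ = 1/√(0.000914·2.62e-09) = 6.462e+05 rad/s.
Step 3 — f₀ = ω₀/(2π) = 1.028e+05 Hz.
Step 4 — Series Q: Q = ω₀L/R = 6.462e+05·0.000914/192 = 3.076.
Step 5 — 3dB bandwidth: Δω = ω₀/Q = 2.101e+05 rad/s; BW = Δω/(2π) = 3.343e+04 Hz.

(a) f₀ = 1.028e+05 Hz  (b) Q = 3.076  (c) BW = 3.343e+04 Hz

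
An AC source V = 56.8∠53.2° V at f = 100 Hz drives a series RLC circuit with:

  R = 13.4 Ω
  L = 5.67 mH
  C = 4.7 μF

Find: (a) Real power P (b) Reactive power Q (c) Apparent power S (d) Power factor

Step 1 — Angular frequency: ω = 2π·f = 2π·100 = 628.3 rad/s.
Step 2 — Component impedances:
  R: Z = R = 13.4 Ω
  L: Z = jωL = j·628.3·0.00567 = 0 + j3.563 Ω
  C: Z = 1/(jωC) = -j/(ω·C) = 0 - j338.6 Ω
Step 3 — Series combination: Z_total = R + L + C = 13.4 - j335.1 Ω = 335.3∠-87.7° Ω.
Step 4 — Source phasor: V = 56.8∠53.2° V = 34.02 + j45.48 V.
Step 5 — Current: I = V / Z = -0.1315 + j0.1068 A = 0.1694∠140.9° A.
Step 6 — Complex power: S = V·I* = 0.3845 - j9.613 VA.
Step 7 — Real power: P = Re(S) = 0.3845 W.
Step 8 — Reactive power: Q = Im(S) = -9.613 VAR.
Step 9 — Apparent power: |S| = 9.621 VA.
Step 10 — Power factor: PF = P/|S| = 0.03996 (leading).

(a) P = 0.3845 W  (b) Q = -9.613 VAR  (c) S = 9.621 VA  (d) PF = 0.03996 (leading)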